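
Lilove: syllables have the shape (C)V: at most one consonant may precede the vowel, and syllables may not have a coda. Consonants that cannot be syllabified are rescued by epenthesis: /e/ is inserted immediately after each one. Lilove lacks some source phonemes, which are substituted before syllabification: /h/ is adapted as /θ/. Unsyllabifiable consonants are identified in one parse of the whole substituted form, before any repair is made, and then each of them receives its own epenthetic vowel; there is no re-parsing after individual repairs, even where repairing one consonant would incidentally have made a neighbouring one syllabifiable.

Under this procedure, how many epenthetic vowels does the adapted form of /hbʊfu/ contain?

After substitution the input is /θbʊfu/.
The unsyllabifiable consonants are /θ/; each receives one epenthetic vowel.

1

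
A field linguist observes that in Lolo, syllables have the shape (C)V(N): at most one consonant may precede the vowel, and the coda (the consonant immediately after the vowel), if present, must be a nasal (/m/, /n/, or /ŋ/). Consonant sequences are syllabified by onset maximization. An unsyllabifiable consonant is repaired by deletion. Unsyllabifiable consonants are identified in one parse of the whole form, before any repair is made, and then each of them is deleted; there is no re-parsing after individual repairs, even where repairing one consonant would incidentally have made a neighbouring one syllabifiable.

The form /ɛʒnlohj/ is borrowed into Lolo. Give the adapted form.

Under (C)V(N), the unsyllabifiable consonants are /ʒ/, /n/, /h/, /j/ (only a nasal (/m/, /n/, or /ŋ/) is licensed in coda position; onsets are limited to one consonant).
Deletion applies to /ʒ/, /n/, /h/, /j/.

ɛlo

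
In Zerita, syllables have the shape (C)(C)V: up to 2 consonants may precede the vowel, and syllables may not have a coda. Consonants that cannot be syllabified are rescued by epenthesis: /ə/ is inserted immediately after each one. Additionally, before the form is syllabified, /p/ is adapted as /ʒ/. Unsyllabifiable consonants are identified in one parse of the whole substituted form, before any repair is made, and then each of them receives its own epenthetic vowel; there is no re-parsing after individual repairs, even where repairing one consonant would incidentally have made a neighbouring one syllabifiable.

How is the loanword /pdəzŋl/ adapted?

Substitution: /p/ → /ʒ/, giving /ʒdəzŋl/.
The consonants /z/, /ŋ/, /l/ cannot be parsed into a legal (C)(C)V syllable (no codas are permitted; onsets may contain at most 2 consonants).
Inserting the epenthetic vowel yields /z/ → /zə/, /ŋ/ → /ŋə/, /l/ → /lə/.

ʒdəzəŋələ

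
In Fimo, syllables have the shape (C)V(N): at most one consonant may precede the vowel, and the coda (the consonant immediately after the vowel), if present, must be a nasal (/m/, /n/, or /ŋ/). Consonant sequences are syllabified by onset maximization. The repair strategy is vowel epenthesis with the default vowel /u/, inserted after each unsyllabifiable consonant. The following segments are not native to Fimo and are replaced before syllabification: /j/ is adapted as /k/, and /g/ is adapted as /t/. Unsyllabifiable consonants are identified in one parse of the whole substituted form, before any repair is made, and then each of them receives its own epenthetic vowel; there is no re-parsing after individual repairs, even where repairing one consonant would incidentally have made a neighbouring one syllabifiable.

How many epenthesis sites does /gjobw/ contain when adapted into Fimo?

After substitution the input is /tkobw/.
The unsyllabifiable consonants are /t/, /b/, /w/; each receives one epenthetic vowel.

3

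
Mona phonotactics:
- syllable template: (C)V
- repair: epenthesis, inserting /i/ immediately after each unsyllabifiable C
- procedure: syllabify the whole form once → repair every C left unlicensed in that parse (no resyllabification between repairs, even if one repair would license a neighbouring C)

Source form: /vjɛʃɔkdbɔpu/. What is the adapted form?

Syllabifying with onset maximization leaves /v/, /k/, /d/ stranded (no codas are permitted; onsets are limited to one consonant).
Epenthesis after each stranded consonant: /v/ → /vi/, /k/ → /ki/, /d/ → /di/.

vijɛʃɔkidibɔpu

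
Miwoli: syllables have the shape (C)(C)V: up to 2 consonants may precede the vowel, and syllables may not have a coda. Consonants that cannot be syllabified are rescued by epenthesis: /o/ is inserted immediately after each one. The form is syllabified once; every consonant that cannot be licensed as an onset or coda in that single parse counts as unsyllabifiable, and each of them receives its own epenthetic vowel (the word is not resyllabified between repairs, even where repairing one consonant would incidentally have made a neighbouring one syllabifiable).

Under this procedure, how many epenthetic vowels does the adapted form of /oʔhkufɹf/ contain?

The unsyllabifiable consonants are /ʔ/, /f/, /ɹ/, /f/; each receives one epenthetic vowel.

4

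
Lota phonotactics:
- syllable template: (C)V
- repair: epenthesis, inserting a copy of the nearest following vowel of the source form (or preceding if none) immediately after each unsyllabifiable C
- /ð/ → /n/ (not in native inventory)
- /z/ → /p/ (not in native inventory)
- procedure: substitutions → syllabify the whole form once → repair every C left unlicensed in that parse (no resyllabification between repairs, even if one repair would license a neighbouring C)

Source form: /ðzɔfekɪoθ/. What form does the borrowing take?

nɔpɔfekɪoθo

Substitution: /ð/ → /n/, /z/ → /p/, giving /npɔfekɪoθ/.
Under (C)V, the unsyllabifiable consonants are /n/, /θ/ (no codas are permitted; onsets are limited to one consonant).
Inserting the epenthetic vowel yields /n/ → /nɔ/, /θ/ → /θo/.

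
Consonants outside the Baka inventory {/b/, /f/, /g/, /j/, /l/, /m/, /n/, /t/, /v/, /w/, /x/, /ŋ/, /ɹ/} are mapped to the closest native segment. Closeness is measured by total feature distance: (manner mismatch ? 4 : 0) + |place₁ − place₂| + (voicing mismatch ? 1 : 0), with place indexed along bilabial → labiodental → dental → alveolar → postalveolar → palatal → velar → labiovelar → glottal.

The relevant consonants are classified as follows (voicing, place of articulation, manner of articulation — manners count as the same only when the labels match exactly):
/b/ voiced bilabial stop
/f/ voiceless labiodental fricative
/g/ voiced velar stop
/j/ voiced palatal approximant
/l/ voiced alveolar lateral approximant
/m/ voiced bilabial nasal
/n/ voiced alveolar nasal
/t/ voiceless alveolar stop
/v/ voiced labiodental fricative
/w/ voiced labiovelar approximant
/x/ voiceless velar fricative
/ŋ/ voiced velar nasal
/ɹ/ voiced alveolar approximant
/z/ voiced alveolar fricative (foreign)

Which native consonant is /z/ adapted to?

/v/ is closest: same manner (fricative), place distance 2 (alveolar→labiodental), same voicing; total 2. Next closest is /f/ at distance 3.

v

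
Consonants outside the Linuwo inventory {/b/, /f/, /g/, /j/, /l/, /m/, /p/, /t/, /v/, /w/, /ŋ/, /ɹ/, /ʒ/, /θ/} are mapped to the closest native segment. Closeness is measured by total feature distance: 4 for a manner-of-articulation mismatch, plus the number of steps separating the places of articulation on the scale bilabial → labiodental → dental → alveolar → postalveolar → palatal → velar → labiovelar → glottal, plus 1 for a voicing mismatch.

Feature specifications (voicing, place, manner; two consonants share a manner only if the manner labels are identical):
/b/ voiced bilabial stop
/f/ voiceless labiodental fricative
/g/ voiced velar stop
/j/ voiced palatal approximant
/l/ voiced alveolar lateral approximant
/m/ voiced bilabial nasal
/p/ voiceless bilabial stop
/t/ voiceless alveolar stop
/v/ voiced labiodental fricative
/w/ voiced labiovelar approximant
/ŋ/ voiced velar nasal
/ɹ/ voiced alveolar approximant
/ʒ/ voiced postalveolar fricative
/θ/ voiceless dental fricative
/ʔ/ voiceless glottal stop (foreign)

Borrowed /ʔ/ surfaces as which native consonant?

g

/g/ is closest: same manner (stop), place distance 2 (glottal→velar), voicing differs (+1); total 3. Next closest is /t/ at distance 5.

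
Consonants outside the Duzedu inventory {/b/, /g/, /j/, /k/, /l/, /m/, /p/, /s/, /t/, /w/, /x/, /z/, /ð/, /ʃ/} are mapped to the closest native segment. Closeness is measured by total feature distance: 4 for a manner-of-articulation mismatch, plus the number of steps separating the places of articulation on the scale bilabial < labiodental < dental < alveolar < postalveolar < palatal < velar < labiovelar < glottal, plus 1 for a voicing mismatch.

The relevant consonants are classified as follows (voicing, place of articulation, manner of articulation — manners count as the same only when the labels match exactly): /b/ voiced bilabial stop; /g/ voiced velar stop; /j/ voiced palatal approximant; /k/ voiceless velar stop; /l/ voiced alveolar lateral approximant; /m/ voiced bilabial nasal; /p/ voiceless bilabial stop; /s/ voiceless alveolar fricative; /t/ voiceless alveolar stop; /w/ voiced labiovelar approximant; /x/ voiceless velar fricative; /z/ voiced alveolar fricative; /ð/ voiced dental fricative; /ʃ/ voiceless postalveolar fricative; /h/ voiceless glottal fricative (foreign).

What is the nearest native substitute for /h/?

/x/ is closest: same manner (fricative), place distance 2 (glottal→velar), same voicing; total 2. Next closest is /ʃ/ at distance 4.

x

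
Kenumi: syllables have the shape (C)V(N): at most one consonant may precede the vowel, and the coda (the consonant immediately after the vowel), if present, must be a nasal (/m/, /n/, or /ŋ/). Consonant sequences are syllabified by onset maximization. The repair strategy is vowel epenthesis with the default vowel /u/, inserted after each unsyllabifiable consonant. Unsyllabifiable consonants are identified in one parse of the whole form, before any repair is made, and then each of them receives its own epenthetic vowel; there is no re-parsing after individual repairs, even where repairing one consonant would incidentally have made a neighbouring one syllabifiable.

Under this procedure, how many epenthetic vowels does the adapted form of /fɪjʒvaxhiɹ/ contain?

The unsyllabifiable consonants are /j/, /ʒ/, /x/, /ɹ/; each receives one epenthetic vowel.

4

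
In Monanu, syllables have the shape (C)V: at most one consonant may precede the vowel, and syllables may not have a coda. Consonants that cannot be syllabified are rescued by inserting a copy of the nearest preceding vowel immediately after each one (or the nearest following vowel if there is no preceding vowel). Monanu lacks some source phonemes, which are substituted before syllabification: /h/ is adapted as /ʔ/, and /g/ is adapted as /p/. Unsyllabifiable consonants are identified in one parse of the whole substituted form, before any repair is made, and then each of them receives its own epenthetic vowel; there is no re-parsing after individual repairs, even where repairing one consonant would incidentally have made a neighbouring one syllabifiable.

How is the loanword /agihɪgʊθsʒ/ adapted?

apiʔɪpʊθʊsʊʒʊ

Substitution: /g/ → /p/, /h/ → /ʔ/, giving /apiʔɪpʊθsʒ/.
The consonants /θ/, /s/, /ʒ/ cannot be parsed into a legal (C)V syllable (no codas are permitted; onsets are limited to one consonant).
Epenthesis after each stranded consonant: /θ/ → /θʊ/, /s/ → /sʊ/, /ʒ/ → /ʒʊ/.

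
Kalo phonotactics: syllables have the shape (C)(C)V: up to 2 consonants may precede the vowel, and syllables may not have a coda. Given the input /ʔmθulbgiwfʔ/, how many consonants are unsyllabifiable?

5

The consonants /ʔ/, /l/, /w/, /f/, /ʔ/ cannot be parsed into a legal (C)(C)V syllable (no codas are permitted; onsets may contain at most 2 consonants).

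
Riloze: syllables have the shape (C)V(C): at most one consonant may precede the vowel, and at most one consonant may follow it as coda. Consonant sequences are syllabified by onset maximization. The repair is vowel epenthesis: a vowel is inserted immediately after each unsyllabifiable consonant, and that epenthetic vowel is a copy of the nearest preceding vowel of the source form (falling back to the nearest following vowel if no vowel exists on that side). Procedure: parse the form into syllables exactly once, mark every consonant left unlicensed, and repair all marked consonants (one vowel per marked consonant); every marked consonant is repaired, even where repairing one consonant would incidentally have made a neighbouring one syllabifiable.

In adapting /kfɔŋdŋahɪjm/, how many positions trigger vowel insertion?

The unsyllabifiable consonants are /k/, /d/, /m/; each receives one epenthetic vowel.

3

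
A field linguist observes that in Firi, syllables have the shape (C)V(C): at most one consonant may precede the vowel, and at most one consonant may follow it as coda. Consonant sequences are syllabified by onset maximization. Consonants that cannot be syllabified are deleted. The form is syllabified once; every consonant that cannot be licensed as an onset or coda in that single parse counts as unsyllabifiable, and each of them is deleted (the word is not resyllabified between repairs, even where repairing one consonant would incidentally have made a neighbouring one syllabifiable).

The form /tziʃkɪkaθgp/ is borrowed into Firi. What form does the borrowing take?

ziʃkɪkaθ

Syllabifying with onset maximization leaves /t/, /g/, /p/ stranded (at most one coda consonant is licensed; onsets are limited to one consonant).
Deleting the stranded consonants removes /t/, /g/, /p/.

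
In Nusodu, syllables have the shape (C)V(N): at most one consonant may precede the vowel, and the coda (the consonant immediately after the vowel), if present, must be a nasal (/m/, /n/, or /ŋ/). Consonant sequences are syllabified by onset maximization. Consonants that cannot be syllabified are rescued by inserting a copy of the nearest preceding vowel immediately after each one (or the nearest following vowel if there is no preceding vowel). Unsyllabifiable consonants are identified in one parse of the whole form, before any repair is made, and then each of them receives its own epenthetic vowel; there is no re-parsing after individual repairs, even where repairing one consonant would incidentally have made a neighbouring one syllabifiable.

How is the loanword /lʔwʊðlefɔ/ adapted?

Under (C)V(N), the unsyllabifiable consonants are /l/, /ʔ/, /ð/ (only a nasal (/m/, /n/, or /ŋ/) is licensed in coda position; onsets are limited to one consonant).
Epenthesis after each stranded consonant: /l/ → /lʊ/, /ʔ/ → /ʔʊ/, /ð/ → /ðʊ/.

lʊʔʊwʊðʊlefɔ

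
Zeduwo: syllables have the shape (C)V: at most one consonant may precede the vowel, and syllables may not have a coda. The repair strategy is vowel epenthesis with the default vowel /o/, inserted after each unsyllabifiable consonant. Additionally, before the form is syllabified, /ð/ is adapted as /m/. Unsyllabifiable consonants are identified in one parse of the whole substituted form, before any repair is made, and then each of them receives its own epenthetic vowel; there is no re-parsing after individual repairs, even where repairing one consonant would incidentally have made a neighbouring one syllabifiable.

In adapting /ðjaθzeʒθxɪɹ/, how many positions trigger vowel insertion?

After substitution the input is /mjaθzeʒθxɪɹ/.
The unsyllabifiable consonants are /m/, /θ/, /ʒ/, /θ/, /ɹ/; each receives one epenthetic vowel.

5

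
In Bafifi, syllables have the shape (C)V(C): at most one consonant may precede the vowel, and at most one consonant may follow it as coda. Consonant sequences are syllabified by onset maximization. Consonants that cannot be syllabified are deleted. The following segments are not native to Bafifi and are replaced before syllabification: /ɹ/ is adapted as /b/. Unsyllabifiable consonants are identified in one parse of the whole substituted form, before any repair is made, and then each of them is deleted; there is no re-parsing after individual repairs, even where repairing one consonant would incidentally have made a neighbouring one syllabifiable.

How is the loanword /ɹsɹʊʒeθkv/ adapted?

Substitution: /ɹ/ → /b/, giving /bsbʊʒeθkv/.
Under (C)V(C), the unsyllabifiable consonants are /b/, /s/, /k/, /v/ (at most one coda consonant is licensed; onsets are limited to one consonant).
Each unlicensed consonant is deleted: /b/, /s/, /k/, /v/.

bʊʒeθ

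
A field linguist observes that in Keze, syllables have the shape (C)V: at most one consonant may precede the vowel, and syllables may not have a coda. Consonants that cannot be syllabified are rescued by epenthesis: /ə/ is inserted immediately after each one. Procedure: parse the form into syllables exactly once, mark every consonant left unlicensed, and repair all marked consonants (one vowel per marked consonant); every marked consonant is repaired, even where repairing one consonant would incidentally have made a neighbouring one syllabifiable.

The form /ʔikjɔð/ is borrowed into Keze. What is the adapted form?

The consonants /k/, /ð/ cannot be parsed into a legal (C)V syllable (no codas are permitted; onsets are limited to one consonant).
Inserting the epenthetic vowel yields /k/ → /kə/, /ð/ → /ðə/.

ʔikəjɔðə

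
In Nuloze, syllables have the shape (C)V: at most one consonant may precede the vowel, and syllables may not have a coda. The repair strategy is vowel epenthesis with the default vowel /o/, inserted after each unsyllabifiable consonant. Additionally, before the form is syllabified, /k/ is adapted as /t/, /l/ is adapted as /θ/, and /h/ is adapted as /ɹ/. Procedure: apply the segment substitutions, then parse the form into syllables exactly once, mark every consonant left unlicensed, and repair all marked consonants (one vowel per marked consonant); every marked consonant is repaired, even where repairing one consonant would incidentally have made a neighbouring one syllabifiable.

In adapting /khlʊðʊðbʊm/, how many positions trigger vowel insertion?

After substitution the input is /tɹθʊðʊðbʊm/.
The unsyllabifiable consonants are /t/, /ɹ/, /ð/, /m/; each receives one epenthetic vowel.

4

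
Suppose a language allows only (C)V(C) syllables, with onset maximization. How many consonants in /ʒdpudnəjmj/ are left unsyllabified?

4

The consonants /ʒ/, /d/, /m/, /j/ cannot be parsed into a legal (C)V(C) syllable (at most one coda consonant is licensed; onsets are limited to one consonant).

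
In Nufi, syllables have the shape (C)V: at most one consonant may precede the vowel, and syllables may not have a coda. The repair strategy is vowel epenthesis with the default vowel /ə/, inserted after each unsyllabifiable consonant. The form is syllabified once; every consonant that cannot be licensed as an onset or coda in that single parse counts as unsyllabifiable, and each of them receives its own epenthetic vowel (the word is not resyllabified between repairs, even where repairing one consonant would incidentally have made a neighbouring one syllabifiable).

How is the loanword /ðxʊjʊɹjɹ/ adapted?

Syllabifying with onset maximization leaves /ð/, /ɹ/, /j/, /ɹ/ stranded (no codas are permitted; onsets are limited to one consonant).
Each unlicensed consonant becomes the onset of a new syllable: /ð/ → /ðə/, /ɹ/ → /ɹə/, /j/ → /jə/, /ɹ/ → /ɹə/.

ðəxʊjʊɹəjəɹə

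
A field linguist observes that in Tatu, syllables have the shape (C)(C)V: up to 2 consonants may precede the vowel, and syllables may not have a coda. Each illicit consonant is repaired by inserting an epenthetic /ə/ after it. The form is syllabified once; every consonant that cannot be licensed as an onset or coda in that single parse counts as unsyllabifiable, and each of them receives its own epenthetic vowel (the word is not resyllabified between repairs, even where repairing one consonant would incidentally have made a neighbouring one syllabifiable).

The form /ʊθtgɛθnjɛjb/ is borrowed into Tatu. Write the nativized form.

ʊθətgɛθənjɛjəbə

Under (C)(C)V, the unsyllabifiable consonants are /θ/, /θ/, /j/, /b/ (no codas are permitted; onsets may contain at most 2 consonants).
Epenthesis after each stranded consonant: /θ/ → /θə/, /θ/ → /θə/, /j/ → /jə/, /b/ → /bə/.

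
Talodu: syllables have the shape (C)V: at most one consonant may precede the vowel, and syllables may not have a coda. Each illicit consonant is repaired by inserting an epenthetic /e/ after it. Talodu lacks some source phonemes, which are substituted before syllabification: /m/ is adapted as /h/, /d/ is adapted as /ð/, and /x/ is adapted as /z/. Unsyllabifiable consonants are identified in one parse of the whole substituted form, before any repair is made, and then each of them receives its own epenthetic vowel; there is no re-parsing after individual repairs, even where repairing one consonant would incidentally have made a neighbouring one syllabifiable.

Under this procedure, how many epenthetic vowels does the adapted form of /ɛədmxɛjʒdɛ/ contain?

4

After substitution the input is /ɛəðhzɛjʒðɛ/.
The unsyllabifiable consonants are /ð/, /h/, /j/, /ʒ/; each receives one epenthetic vowel.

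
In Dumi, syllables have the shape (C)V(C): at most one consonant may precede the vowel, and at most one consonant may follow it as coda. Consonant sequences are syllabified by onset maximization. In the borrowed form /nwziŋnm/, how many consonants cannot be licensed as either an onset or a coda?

4

Under (C)V(C), the unsyllabifiable consonants are /n/, /w/, /n/, /m/ (at most one coda consonant is licensed; onsets are limited to one consonant).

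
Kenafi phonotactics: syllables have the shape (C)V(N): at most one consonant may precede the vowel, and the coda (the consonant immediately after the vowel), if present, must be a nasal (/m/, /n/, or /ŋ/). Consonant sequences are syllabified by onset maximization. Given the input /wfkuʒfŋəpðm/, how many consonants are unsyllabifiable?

Under (C)V(N), the unsyllabifiable consonants are /w/, /f/, /ʒ/, /f/, /p/, /ð/, /m/ (only a nasal (/m/, /n/, or /ŋ/) is licensed in coda position; onsets are limited to one consonant).

7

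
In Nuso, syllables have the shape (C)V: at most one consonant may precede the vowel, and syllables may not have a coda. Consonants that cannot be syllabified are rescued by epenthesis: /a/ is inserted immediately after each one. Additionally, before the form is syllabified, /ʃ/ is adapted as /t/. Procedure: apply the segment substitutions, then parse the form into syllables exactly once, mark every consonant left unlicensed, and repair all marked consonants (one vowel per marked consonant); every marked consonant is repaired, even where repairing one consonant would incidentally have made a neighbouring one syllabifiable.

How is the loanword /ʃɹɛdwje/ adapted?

taɹɛdawaje

Substitution: /ʃ/ → /t/, giving /tɹɛdwje/.
Syllabifying with onset maximization leaves /t/, /d/, /w/ stranded (no codas are permitted; onsets are limited to one consonant).
Epenthesis after each stranded consonant: /t/ → /ta/, /d/ → /da/, /w/ → /wa/.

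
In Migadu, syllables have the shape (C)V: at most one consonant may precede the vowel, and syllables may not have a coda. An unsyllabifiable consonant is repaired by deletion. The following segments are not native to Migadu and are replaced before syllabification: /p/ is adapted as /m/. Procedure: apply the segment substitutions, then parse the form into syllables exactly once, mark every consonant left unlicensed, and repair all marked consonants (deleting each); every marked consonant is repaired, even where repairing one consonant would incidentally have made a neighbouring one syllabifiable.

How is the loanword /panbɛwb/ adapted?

mabɛ

Substitution: /p/ → /m/, giving /manbɛwb/.
The consonants /n/, /w/, /b/ cannot be parsed into a legal (C)V syllable (no codas are permitted; onsets are limited to one consonant).
Each unlicensed consonant is deleted: /n/, /w/, /b/.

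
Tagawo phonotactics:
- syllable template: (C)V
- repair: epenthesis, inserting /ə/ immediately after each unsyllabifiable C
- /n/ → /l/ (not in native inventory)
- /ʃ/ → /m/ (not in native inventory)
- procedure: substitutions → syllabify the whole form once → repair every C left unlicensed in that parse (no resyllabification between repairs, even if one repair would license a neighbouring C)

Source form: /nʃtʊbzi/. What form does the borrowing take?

ləmətʊbəzi

Substitution: /n/ → /l/, /ʃ/ → /m/, giving /lmtʊbzi/.
The consonants /l/, /m/, /b/ cannot be parsed into a legal (C)V syllable (no codas are permitted; onsets are limited to one consonant).
Each unlicensed consonant becomes the onset of a new syllable: /l/ → /lə/, /m/ → /mə/, /b/ → /bə/.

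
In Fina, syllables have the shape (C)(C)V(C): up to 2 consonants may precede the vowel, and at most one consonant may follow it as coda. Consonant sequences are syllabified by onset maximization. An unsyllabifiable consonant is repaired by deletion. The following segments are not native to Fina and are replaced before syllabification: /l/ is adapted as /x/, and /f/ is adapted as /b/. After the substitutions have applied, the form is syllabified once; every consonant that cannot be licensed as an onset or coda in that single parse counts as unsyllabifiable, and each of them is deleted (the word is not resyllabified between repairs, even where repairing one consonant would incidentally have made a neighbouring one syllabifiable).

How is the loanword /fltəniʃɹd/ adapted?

xtəniʃ

Substitution: /f/ → /b/, /l/ → /x/, giving /bxtəniʃɹd/.
Under (C)(C)V(C), the unsyllabifiable consonants are /b/, /ɹ/, /d/ (at most one coda consonant is licensed; onsets may contain at most 2 consonants).
Deleting the stranded consonants removes /b/, /ɹ/, /d/.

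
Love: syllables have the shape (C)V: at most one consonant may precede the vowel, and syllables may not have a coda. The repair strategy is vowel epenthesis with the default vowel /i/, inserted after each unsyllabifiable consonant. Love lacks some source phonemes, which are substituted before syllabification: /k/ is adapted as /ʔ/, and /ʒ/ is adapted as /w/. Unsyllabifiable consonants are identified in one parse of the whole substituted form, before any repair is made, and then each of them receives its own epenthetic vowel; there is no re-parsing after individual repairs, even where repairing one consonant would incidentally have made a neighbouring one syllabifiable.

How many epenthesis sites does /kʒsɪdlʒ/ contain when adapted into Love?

After substitution the input is /ʔwsɪdlw/.
The unsyllabifiable consonants are /ʔ/, /w/, /d/, /l/, /w/; each receives one epenthetic vowel.

5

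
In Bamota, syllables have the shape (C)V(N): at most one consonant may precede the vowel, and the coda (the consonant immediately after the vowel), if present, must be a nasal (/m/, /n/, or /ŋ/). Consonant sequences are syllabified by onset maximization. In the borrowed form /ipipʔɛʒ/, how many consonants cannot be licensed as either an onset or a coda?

Syllabifying with onset maximization leaves /p/, /ʒ/ stranded (only a nasal (/m/, /n/, or /ŋ/) is licensed in coda position; onsets are limited to one consonant).

2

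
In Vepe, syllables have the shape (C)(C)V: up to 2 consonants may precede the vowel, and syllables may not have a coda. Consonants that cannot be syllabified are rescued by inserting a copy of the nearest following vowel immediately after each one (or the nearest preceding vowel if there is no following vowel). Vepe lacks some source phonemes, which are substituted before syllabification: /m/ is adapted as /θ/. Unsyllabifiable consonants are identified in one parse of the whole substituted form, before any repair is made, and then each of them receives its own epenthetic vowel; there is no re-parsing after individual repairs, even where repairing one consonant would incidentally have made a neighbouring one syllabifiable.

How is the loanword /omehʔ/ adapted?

Substitution: /m/ → /θ/, giving /oθehʔ/.
Syllabifying with onset maximization leaves /h/, /ʔ/ stranded (no codas are permitted; onsets may contain at most 2 consonants).
Each unlicensed consonant becomes the onset of a new syllable: /h/ → /he/, /ʔ/ → /ʔe/.

oθeheʔe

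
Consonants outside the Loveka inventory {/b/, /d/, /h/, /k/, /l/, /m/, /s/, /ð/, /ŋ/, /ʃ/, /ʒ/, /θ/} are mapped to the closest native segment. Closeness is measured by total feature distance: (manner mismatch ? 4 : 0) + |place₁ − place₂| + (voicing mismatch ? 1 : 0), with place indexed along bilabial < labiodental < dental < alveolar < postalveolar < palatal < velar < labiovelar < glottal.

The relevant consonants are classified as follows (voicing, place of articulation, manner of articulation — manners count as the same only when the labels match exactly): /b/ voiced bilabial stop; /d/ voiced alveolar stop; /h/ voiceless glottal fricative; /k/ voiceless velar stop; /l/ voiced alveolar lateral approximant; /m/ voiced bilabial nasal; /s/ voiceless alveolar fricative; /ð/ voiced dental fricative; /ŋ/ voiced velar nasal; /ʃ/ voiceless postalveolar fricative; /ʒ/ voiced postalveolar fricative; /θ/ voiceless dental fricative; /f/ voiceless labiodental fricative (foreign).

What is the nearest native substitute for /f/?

θ

/θ/ is closest: same manner (fricative), place distance 1 (labiodental→dental), same voicing; total 1. Next closest is /s/ at distance 2.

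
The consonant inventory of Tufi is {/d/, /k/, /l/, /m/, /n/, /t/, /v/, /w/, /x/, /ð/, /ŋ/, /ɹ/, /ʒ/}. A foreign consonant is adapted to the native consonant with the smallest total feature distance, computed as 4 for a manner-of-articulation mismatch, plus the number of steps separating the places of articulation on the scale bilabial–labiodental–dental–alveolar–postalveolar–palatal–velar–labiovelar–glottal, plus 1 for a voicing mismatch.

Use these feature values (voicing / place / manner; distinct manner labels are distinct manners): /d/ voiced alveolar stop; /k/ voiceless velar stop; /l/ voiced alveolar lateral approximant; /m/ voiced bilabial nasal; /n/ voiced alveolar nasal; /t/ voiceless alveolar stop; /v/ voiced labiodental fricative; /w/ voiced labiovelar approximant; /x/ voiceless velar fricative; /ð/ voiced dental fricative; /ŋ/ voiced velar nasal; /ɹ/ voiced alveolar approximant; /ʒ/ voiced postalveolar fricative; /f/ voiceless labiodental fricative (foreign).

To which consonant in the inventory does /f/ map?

/v/ is closest: same manner (fricative), place distance 0 (labiodental→labiodental), voicing differs (+1); total 1. Next closest is /ð/ at distance 2.

v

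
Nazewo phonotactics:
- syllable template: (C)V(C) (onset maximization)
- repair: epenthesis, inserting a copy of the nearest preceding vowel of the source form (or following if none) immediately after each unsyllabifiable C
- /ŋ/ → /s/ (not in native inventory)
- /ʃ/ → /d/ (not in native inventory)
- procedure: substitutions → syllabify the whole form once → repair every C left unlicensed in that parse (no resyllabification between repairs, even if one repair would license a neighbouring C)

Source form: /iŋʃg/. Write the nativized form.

Substitution: /ŋ/ → /s/, /ʃ/ → /d/, giving /isdg/.
Syllabifying with onset maximization leaves /d/, /g/ stranded (at most one coda consonant is licensed; onsets are limited to one consonant).
Each unlicensed consonant becomes the onset of a new syllable: /d/ → /di/, /g/ → /gi/.

isdigi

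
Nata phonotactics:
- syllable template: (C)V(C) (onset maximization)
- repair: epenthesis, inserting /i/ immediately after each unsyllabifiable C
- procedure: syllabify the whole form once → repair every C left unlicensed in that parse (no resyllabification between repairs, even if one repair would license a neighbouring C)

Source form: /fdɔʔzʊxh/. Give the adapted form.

fidɔʔzʊxhi

The consonants /f/, /h/ cannot be parsed into a legal (C)V(C) syllable (at most one coda consonant is licensed; onsets are limited to one consonant).
Epenthesis after each stranded consonant: /f/ → /fi/, /h/ → /hi/.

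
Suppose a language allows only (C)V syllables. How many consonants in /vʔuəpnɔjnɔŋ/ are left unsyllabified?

4

The consonants /v/, /p/, /j/, /ŋ/ cannot be parsed into a legal (C)V syllable (no codas are permitted; onsets are limited to one consonant).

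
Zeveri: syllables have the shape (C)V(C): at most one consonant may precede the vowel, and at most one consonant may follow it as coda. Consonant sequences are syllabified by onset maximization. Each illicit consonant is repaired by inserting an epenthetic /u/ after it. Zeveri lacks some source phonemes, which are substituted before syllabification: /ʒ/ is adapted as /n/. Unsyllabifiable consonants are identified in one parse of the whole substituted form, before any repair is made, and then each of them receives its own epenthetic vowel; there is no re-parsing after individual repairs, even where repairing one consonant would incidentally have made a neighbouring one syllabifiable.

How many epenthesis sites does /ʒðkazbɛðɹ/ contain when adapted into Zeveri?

3

After substitution the input is /nðkazbɛðɹ/.
The unsyllabifiable consonants are /n/, /ð/, /ɹ/; each receives one epenthetic vowel.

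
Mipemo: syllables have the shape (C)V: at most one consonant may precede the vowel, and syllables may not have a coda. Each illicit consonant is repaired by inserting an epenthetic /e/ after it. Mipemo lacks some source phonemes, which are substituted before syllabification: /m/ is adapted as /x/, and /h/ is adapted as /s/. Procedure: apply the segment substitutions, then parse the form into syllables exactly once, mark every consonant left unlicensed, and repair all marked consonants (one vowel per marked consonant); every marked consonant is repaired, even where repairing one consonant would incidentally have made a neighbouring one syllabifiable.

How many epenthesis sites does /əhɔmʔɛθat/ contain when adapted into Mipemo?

2

After substitution the input is /əsɔxʔɛθat/.
The unsyllabifiable consonants are /x/, /t/; each receives one epenthetic vowel.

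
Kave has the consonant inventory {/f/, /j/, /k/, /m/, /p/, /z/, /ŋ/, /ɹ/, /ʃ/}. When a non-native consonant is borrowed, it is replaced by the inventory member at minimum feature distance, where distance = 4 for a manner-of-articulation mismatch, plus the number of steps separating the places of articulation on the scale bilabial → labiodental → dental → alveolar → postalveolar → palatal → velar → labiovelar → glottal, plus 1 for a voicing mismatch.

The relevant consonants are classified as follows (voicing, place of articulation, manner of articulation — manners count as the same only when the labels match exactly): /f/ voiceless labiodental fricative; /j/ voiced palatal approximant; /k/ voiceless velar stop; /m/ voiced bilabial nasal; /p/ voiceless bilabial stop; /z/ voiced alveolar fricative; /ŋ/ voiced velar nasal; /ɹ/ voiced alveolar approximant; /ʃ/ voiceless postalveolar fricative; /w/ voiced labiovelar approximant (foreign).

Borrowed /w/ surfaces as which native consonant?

j

/j/ is closest: same manner (approximant), place distance 2 (labiovelar→palatal), same voicing; total 2. Next closest is /ɹ/ at distance 4.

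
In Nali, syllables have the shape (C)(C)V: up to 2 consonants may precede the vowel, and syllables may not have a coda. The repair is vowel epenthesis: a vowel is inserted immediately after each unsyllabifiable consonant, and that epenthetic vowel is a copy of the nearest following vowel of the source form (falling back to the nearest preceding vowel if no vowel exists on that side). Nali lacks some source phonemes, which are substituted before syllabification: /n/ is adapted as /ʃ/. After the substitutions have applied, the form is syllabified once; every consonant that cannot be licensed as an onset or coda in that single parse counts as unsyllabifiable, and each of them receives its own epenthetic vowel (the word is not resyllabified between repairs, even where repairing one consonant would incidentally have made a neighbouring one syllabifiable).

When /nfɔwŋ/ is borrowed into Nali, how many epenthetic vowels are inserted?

2

After substitution the input is /ʃfɔwŋ/.
The unsyllabifiable consonants are /w/, /ŋ/; each receives one epenthetic vowel.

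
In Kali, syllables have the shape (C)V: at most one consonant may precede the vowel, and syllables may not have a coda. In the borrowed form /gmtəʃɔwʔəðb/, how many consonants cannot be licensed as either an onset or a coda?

Under (C)V, the unsyllabifiable consonants are /g/, /m/, /w/, /ð/, /b/ (no codas are permitted; onsets are limited to one consonant).

5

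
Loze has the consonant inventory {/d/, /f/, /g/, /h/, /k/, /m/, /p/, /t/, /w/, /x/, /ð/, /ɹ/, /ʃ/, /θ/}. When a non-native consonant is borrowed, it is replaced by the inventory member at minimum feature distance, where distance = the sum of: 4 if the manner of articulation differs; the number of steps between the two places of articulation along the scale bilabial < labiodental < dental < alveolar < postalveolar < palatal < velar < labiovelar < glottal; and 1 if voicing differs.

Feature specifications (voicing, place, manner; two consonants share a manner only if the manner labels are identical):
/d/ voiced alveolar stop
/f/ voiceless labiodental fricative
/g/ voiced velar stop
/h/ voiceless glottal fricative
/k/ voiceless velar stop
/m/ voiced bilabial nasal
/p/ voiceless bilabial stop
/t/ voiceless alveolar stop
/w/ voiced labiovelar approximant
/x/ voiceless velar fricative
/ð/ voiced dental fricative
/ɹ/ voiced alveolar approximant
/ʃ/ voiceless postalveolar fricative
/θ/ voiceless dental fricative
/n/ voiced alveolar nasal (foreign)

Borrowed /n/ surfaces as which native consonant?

m

/m/ is closest: same manner (nasal), place distance 3 (alveolar→bilabial), same voicing; total 3. Next closest is /d/ at distance 4.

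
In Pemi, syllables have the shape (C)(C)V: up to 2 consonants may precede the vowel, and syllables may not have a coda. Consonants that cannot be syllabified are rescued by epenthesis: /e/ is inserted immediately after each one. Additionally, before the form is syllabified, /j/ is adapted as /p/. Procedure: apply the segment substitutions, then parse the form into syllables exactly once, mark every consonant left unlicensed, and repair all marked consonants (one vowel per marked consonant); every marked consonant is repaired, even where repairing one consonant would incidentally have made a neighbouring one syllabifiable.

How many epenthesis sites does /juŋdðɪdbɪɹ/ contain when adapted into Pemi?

2

After substitution the input is /puŋdðɪdbɪɹ/.
The unsyllabifiable consonants are /ŋ/, /ɹ/; each receives one epenthetic vowel.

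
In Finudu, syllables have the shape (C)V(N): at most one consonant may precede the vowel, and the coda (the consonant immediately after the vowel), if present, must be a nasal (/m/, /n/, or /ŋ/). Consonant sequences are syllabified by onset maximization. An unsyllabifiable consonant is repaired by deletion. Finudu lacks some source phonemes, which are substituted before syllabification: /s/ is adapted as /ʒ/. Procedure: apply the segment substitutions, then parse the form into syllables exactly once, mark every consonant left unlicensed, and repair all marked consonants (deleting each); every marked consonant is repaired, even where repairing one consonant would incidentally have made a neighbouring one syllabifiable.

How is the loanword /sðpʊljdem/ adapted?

Substitution: /s/ → /ʒ/, giving /ʒðpʊljdem/.
The consonants /ʒ/, /ð/, /l/, /j/ cannot be parsed into a legal (C)V(N) syllable (only a nasal (/m/, /n/, or /ŋ/) is licensed in coda position; onsets are limited to one consonant).
Each unlicensed consonant is deleted: /ʒ/, /ð/, /l/, /j/.

pʊdem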